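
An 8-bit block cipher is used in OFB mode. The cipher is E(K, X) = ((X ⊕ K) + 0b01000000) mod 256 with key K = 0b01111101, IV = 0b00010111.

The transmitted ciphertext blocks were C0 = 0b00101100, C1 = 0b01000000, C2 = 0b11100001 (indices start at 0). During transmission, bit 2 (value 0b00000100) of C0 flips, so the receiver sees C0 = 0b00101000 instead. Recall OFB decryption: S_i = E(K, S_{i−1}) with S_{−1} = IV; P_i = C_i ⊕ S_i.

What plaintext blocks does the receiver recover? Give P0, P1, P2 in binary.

P0 = 0b10000010, P1 = 0b01010111, P2 = 0b01001011

Only C0 changed, to 0b00101000. In OFB, a change in C_i flips the same bit in P_i only; the keystream is unaffected. Decrypting the received ciphertext:
P0: S = E(K, 0b00010111) = 0b10101010; 0b00101000 ⊕ 0b10101010 = 0b10000010.
P1: S = E(K, 0b10101010) = 0b00010111; 0b01000000 ⊕ 0b00010111 = 0b01010111.
P2: S = E(K, 0b00010111) = 0b10101010; 0b11100001 ⊕ 0b10101010 = 0b01001011.
Blocks that differ from the original plaintext: P0.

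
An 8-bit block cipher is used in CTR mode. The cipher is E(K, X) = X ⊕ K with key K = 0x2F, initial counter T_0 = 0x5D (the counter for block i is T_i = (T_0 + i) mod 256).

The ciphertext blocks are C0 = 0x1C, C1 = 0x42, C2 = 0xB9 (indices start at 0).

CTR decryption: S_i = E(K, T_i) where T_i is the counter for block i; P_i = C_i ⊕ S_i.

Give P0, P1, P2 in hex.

P0 = 0x6E, P1 = 0x33, P2 = 0xC9

P0: T = 0x5D, S = E(K, T) = 0x72; 0x1C ⊕ 0x72 = 0x6E.
P1: T = 0x5E, S = E(K, T) = 0x71; 0x42 ⊕ 0x71 = 0x33.
P2: T = 0x5F, S = E(K, T) = 0x70; 0xB9 ⊕ 0x70 = 0xC9.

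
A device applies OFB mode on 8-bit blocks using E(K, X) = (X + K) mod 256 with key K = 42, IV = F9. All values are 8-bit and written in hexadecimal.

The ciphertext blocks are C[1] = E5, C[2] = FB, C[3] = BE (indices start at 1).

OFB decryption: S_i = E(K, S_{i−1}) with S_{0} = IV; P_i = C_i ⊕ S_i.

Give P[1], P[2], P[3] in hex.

P[1]: S = E(K, F9) = 3B; E5 ⊕ 3B = DE.
P[2]: S = E(K, 3B) = 7D; FB ⊕ 7D = 86.
P[3]: S = E(K, 7D) = BF; BE ⊕ BF = 01.

P[1] = DE, P[2] = 86, P[3] = 01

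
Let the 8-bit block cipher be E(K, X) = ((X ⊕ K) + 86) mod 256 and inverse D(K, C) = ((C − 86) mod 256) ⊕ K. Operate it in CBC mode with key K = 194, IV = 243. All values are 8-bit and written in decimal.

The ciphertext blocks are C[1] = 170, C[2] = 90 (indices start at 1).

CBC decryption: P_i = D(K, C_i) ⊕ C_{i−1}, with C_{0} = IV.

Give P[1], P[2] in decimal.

P[1]: D(K, 170) = 150; 150 ⊕ 243 = 101.
P[2]: D(K, 90) = 198; 198 ⊕ 170 = 108.

P[1] = 101, P[2] = 108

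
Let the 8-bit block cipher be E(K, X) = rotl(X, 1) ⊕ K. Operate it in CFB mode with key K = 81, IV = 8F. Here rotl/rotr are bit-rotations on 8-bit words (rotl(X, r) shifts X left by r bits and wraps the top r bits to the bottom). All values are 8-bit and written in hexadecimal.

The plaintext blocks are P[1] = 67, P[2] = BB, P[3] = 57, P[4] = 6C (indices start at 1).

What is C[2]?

CFB encryption: C_i = P_i ⊕ E(K, C_{i−1}), with C_{0} = IV.
C[1]: E(K, 8F) = 9E; 67 ⊕ 9E = F9.
C[2]: E(K, F9) = 72; BB ⊕ 72 = C9.

C[2] = C9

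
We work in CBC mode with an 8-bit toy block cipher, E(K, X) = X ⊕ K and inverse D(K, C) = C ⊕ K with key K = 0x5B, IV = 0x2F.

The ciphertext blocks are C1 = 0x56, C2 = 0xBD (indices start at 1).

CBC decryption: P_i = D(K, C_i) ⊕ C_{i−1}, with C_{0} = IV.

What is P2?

P2: D(K, 0xBD) = 0xE6; 0xE6 ⊕ 0x56 = 0xB0.

P2 = 0xB0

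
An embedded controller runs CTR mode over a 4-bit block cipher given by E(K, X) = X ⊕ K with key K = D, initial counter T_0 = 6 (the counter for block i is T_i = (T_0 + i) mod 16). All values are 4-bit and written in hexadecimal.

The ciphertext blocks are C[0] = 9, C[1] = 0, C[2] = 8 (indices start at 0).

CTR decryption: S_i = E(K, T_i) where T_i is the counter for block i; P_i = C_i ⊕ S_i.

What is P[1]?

P[1]: T = 7, S = E(K, T) = A; 0 ⊕ A = A.

P[1] = A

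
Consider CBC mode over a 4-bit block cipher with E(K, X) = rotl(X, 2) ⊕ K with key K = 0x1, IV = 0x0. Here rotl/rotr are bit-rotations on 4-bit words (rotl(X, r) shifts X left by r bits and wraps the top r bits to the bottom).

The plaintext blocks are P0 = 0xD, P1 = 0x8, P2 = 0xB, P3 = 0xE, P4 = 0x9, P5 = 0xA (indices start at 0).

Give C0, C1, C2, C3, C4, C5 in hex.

CBC encryption: C_i = E(K, P_i ⊕ C_{i−1}), with C_{−1} = IV.
C0: P0 ⊕ 0x0 = 0xD; E(K, 0xD) = 0x6.
C1: P1 ⊕ 0x6 = 0xE; E(K, 0xE) = 0xA.
C2: P2 ⊕ 0xA = 0x1; E(K, 0x1) = 0x5.
C3: P3 ⊕ 0x5 = 0xB; E(K, 0xB) = 0xF.
C4: P4 ⊕ 0xF = 0x6; E(K, 0x6) = 0x8.
C5: P5 ⊕ 0x8 = 0x2; E(K, 0x2) = 0x9.

C0 = 0x6, C1 = 0xA, C2 = 0x5, C3 = 0xF, C4 = 0x8, C5 = 0x9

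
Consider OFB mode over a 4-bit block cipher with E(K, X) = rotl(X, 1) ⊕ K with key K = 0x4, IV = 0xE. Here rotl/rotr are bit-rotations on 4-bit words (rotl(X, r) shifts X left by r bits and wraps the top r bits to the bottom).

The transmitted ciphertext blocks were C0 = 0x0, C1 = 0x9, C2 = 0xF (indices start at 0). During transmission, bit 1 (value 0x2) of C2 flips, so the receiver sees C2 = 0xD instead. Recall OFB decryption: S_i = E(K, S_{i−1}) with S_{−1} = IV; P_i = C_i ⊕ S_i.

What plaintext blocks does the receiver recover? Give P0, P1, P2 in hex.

P0 = 0x9, P1 = 0xE, P2 = 0x7

Only C2 changed, to 0xD. In OFB, a change in C_i flips the same bit in P_i only; the keystream is unaffected. Decrypting the received ciphertext:
P0: S = E(K, 0xE) = 0x9; 0x0 ⊕ 0x9 = 0x9.
P1: S = E(K, 0x9) = 0x7; 0x9 ⊕ 0x7 = 0xE.
P2: S = E(K, 0x7) = 0xA; 0xD ⊕ 0xA = 0x7.
Blocks that differ from the original plaintext: P2.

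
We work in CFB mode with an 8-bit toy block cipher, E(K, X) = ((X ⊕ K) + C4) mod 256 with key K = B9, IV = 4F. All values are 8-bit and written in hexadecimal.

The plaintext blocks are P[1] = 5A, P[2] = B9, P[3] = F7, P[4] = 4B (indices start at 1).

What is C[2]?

C[2] = A4

CFB encryption: C_i = P_i ⊕ E(K, C_{i−1}), with C_{0} = IV.
C[1]: E(K, 4F) = BA; 5A ⊕ BA = E0.
C[2]: E(K, E0) = 1D; B9 ⊕ 1D = A4.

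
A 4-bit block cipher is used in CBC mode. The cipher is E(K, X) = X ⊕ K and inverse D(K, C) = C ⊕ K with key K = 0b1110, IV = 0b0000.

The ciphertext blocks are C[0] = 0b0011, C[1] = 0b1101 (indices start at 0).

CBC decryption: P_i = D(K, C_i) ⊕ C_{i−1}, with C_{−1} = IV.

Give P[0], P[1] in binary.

P[0]: D(K, 0b0011) = 0b1101; 0b1101 ⊕ 0b0000 = 0b1101.
P[1]: D(K, 0b1101) = 0b0011; 0b0011 ⊕ 0b0011 = 0b0000.

P[0] = 0b1101, P[1] = 0b0000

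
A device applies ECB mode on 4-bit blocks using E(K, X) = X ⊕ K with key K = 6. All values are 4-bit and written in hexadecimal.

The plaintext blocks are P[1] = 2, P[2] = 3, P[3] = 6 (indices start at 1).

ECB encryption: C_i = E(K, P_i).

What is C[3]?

C[3]: E(K, 6) = 0.

C[3] = 0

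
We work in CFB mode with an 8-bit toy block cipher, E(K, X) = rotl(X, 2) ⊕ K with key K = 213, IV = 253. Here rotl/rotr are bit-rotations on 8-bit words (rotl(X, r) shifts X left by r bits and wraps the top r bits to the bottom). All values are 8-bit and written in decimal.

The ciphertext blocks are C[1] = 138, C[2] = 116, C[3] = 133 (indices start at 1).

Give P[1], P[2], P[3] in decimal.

CFB decryption: P_i = C_i ⊕ E(K, C_{i−1}), with C_{0} = IV.
P[1]: E(K, 253) = 34; 138 ⊕ 34 = 168.
P[2]: E(K, 138) = 255; 116 ⊕ 255 = 139.
P[3]: E(K, 116) = 4; 133 ⊕ 4 = 129.

P[1] = 168, P[2] = 139, P[3] = 129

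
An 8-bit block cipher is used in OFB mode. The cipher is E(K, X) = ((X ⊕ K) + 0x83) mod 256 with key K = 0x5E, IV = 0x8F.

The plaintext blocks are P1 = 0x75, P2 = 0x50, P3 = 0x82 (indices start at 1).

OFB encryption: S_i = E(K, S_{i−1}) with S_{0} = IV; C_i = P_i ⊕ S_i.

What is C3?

C3 = 0xD4

C1: S = E(K, 0x8F) = 0x54; 0x75 ⊕ 0x54 = 0x21.
C2: S = E(K, 0x54) = 0x8D; 0x50 ⊕ 0x8D = 0xDD.
C3: S = E(K, 0x8D) = 0x56; 0x82 ⊕ 0x56 = 0xD4.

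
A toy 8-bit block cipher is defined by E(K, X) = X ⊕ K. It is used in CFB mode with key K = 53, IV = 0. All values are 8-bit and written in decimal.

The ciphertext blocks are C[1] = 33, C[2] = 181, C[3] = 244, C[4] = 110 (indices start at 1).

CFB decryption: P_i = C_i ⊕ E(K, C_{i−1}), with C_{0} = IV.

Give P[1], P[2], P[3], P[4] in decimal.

P[1] = 20, P[2] = 161, P[3] = 116, P[4] = 175

P[1]: E(K, 0) = 53; 33 ⊕ 53 = 20.
P[2]: E(K, 33) = 20; 181 ⊕ 20 = 161.
P[3]: E(K, 181) = 128; 244 ⊕ 128 = 116.
P[4]: E(K, 244) = 193; 110 ⊕ 193 = 175.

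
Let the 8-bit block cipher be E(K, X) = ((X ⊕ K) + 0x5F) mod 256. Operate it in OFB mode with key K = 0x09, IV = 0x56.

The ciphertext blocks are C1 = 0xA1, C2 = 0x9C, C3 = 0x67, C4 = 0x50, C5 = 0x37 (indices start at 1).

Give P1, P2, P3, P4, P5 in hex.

P1 = 0x1F, P2 = 0x8A, P3 = 0x19, P4 = 0x86, P5 = 0x09

OFB decryption: S_i = E(K, S_{i−1}) with S_{0} = IV; P_i = C_i ⊕ S_i.
P1: S = E(K, 0x56) = 0xBE; 0xA1 ⊕ 0xBE = 0x1F.
P2: S = E(K, 0xBE) = 0x16; 0x9C ⊕ 0x16 = 0x8A.
P3: S = E(K, 0x16) = 0x7E; 0x67 ⊕ 0x7E = 0x19.
P4: S = E(K, 0x7E) = 0xD6; 0x50 ⊕ 0xD6 = 0x86.
P5: S = E(K, 0xD6) = 0x3E; 0x37 ⊕ 0x3E = 0x09.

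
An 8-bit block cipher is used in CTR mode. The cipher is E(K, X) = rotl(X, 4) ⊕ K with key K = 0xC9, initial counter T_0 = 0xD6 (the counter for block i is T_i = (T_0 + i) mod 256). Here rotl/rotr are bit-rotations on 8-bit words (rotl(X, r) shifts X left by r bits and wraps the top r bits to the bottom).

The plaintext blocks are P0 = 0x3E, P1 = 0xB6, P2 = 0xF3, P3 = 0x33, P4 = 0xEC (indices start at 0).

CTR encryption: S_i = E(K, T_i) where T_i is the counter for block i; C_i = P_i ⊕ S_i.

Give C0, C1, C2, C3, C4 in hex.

C0: T = 0xD6, S = E(K, T) = 0xA4; 0x3E ⊕ 0xA4 = 0x9A.
C1: T = 0xD7, S = E(K, T) = 0xB4; 0xB6 ⊕ 0xB4 = 0x02.
C2: T = 0xD8, S = E(K, T) = 0x44; 0xF3 ⊕ 0x44 = 0xB7.
C3: T = 0xD9, S = E(K, T) = 0x54; 0x33 ⊕ 0x54 = 0x67.
C4: T = 0xDA, S = E(K, T) = 0x64; 0xEC ⊕ 0x64 = 0x88.

C0 = 0x9A, C1 = 0x02, C2 = 0xB7, C3 = 0x67, C4 = 0x88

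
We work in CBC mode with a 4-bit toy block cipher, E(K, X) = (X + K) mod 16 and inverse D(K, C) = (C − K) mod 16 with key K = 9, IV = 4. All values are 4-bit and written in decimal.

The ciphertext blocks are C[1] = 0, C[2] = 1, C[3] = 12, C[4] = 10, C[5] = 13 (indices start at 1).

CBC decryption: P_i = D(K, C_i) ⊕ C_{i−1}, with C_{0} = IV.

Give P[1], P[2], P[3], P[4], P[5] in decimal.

P[1] = 3, P[2] = 8, P[3] = 2, P[4] = 13, P[5] = 14

P[1]: D(K, 0) = 7; 7 ⊕ 4 = 3.
P[2]: D(K, 1) = 8; 8 ⊕ 0 = 8.
P[3]: D(K, 12) = 3; 3 ⊕ 1 = 2.
P[4]: D(K, 10) = 1; 1 ⊕ 12 = 13.
P[5]: D(K, 13) = 4; 4 ⊕ 10 = 14.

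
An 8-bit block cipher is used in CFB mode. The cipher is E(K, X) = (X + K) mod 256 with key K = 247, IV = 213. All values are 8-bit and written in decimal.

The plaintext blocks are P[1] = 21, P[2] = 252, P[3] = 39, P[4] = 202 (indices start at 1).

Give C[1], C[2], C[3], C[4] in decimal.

C[1] = 217, C[2] = 44, C[3] = 4, C[4] = 49

CFB encryption: C_i = P_i ⊕ E(K, C_{i−1}), with C_{0} = IV.
C[1]: E(K, 213) = 204; 21 ⊕ 204 = 217.
C[2]: E(K, 217) = 208; 252 ⊕ 208 = 44.
C[3]: E(K, 44) = 35; 39 ⊕ 35 = 4.
C[4]: E(K, 4) = 251; 202 ⊕ 251 = 49.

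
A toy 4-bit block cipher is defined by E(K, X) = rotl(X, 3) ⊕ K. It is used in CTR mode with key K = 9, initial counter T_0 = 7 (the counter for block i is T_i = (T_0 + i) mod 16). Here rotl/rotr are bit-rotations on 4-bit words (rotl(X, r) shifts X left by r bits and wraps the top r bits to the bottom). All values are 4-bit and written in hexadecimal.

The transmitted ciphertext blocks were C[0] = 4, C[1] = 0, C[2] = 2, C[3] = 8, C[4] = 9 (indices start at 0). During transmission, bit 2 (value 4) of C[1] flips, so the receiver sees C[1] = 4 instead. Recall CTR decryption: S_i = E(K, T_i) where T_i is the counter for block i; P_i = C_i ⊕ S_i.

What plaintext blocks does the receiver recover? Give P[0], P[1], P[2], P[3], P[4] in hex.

Only C[1] changed, to 4. In CTR, a change in C_i flips the same bit in P_i only; the keystream is unaffected. Decrypting the received ciphertext:
P[0]: T = 7, S = E(K, T) = 2; 4 ⊕ 2 = 6.
P[1]: T = 8, S = E(K, T) = D; 4 ⊕ D = 9.
P[2]: T = 9, S = E(K, T) = 5; 2 ⊕ 5 = 7.
P[3]: T = A, S = E(K, T) = C; 8 ⊕ C = 4.
P[4]: T = B, S = E(K, T) = 4; 9 ⊕ 4 = D.
Blocks that differ from the original plaintext: P[1].

P[0] = 6, P[1] = 9, P[2] = 7, P[3] = 4, P[4] = D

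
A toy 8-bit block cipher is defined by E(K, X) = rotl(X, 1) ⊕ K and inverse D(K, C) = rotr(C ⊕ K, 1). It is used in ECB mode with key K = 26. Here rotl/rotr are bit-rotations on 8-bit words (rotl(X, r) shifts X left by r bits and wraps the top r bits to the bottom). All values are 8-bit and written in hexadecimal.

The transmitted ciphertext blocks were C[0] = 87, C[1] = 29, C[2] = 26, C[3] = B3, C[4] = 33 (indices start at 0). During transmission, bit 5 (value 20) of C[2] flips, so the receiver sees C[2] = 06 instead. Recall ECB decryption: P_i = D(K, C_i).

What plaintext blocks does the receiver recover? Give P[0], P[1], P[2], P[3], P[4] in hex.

Only C[2] changed, to 06. In ECB, a change in C_i affects only P_i. Decrypting the received ciphertext:
P[0]: D(K, 87) = D0.
P[1]: D(K, 29) = 87.
P[2]: D(K, 06) = 10.
P[3]: D(K, B3) = CA.
P[4]: D(K, 33) = 8A.
Blocks that differ from the original plaintext: P[2].

P[0] = D0, P[1] = 87, P[2] = 10, P[3] = CA, P[4] = 8A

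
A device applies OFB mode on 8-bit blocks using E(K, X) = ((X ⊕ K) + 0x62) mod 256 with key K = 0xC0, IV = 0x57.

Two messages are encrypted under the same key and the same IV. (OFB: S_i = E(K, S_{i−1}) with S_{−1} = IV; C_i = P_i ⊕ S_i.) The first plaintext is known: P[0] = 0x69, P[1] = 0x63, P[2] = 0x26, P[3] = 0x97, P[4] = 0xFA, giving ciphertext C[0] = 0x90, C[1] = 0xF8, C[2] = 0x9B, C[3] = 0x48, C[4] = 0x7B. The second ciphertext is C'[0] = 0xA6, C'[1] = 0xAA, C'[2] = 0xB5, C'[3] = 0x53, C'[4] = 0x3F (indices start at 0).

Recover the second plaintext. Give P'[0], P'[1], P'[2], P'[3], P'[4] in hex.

P'[0] = 0x5F, P'[1] = 0x31, P'[2] = 0x08, P'[3] = 0x8C, P'[4] = 0xBE

In OFB with a reused IV, both messages share the same keystream S_i, so C_i ⊕ C'_i = P_i ⊕ P'_i and thus P'_i = P_i ⊕ C_i ⊕ C'_i.
P'[0]: 0x69 ⊕ 0x90 ⊕ 0xA6 = 0x5F.
P'[1]: 0x63 ⊕ 0xF8 ⊕ 0xAA = 0x31.
P'[2]: 0x26 ⊕ 0x9B ⊕ 0xB5 = 0x08.
P'[3]: 0x97 ⊕ 0x48 ⊕ 0x53 = 0x8C.
P'[4]: 0xFA ⊕ 0x7B ⊕ 0x3F = 0xBE.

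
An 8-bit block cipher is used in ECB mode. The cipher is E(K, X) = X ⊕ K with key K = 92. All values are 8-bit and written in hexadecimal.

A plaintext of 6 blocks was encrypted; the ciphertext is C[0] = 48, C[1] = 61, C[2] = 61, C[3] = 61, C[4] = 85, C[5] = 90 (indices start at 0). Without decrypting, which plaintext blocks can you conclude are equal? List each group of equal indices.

P[1] = P[2] = P[3]

ECB encrypts each block independently with the same key, so equal ciphertext blocks imply equal plaintext blocks.
C[1] = C[2] = C[3] = 61, so P[1] = P[2] = P[3].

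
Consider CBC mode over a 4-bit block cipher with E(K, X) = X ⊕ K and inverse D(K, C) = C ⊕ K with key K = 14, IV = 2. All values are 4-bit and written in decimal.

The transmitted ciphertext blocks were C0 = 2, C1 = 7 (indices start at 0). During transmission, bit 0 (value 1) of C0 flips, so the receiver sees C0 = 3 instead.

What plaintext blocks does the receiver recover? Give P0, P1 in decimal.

CBC decryption: P_i = D(K, C_i) ⊕ C_{i−1}, with C_{−1} = IV.
Only C0 changed, to 3. In CBC, a change in C_i garbles P_i and flips the same bit in P_{i+1}. Decrypting the received ciphertext:
P0: D(K, 3) = 13; 13 ⊕ 2 = 15.
P1: D(K, 7) = 9; 9 ⊕ 3 = 10.
Blocks that differ from the original plaintext: P0, P1.

P0 = 15, P1 = 10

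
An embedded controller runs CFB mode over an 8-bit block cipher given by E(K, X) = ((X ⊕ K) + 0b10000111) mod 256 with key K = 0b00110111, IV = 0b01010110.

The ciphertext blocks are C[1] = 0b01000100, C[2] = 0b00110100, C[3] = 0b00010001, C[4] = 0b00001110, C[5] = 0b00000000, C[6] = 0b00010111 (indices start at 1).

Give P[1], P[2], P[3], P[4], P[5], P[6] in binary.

CFB decryption: P_i = C_i ⊕ E(K, C_{i−1}), with C_{0} = IV.
P[1]: E(K, 0b01010110) = 0b11101000; 0b01000100 ⊕ 0b11101000 = 0b10101100.
P[2]: E(K, 0b01000100) = 0b11111010; 0b00110100 ⊕ 0b11111010 = 0b11001110.
P[3]: E(K, 0b00110100) = 0b10001010; 0b00010001 ⊕ 0b10001010 = 0b10011011.
P[4]: E(K, 0b00010001) = 0b10101101; 0b00001110 ⊕ 0b10101101 = 0b10100011.
P[5]: E(K, 0b00001110) = 0b11000000; 0b00000000 ⊕ 0b11000000 = 0b11000000.
P[6]: E(K, 0b00000000) = 0b10111110; 0b00010111 ⊕ 0b10111110 = 0b10101001.

P[1] = 0b10101100, P[2] = 0b11001110, P[3] = 0b10011011, P[4] = 0b10100011, P[5] = 0b11000000, P[6] = 0b10101001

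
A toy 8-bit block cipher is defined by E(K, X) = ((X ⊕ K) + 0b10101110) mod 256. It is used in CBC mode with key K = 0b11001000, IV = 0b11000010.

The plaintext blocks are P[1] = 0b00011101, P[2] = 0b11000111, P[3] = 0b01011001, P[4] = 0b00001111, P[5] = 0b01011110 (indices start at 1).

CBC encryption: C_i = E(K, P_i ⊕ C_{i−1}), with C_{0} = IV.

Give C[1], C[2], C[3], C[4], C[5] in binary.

C[1]: P[1] ⊕ 0b11000010 = 0b11011111; E(K, 0b11011111) = 0b11000101.
C[2]: P[2] ⊕ 0b11000101 = 0b00000010; E(K, 0b00000010) = 0b01111000.
C[3]: P[3] ⊕ 0b01111000 = 0b00100001; E(K, 0b00100001) = 0b10010111.
C[4]: P[4] ⊕ 0b10010111 = 0b10011000; E(K, 0b10011000) = 0b11111110.
C[5]: P[5] ⊕ 0b11111110 = 0b10100000; E(K, 0b10100000) = 0b00010110.

C[1] = 0b11000101, C[2] = 0b01111000, C[3] = 0b10010111, C[4] = 0b11111110, C[5] = 0b00010110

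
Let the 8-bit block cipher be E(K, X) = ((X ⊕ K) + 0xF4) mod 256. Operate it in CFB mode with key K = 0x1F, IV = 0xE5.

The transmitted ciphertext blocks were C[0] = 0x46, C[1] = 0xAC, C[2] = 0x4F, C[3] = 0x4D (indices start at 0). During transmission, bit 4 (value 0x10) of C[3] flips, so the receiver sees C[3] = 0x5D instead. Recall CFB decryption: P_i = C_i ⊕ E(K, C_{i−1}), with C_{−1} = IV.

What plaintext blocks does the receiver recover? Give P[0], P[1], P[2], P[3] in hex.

P[0] = 0xA8, P[1] = 0xE1, P[2] = 0xE8, P[3] = 0x19

Only C[3] changed, to 0x5D. In CFB, a change in C_i flips the same bit in P_i and garbles P_{i+1}. Decrypting the received ciphertext:
P[0]: E(K, 0xE5) = 0xEE; 0x46 ⊕ 0xEE = 0xA8.
P[1]: E(K, 0x46) = 0x4D; 0xAC ⊕ 0x4D = 0xE1.
P[2]: E(K, 0xAC) = 0xA7; 0x4F ⊕ 0xA7 = 0xE8.
P[3]: E(K, 0x4F) = 0x44; 0x5D ⊕ 0x44 = 0x19.
Blocks that differ from the original plaintext: P[3].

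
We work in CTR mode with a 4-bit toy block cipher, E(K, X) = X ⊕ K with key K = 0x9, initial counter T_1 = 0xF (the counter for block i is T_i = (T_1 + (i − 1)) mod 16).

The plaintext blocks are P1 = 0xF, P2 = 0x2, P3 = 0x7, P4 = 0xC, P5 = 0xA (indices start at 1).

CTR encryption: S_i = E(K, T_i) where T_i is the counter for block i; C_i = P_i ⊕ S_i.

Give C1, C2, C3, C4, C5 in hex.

C1 = 0x9, C2 = 0xB, C3 = 0xF, C4 = 0x7, C5 = 0x0

C1: T = 0xF, S = E(K, T) = 0x6; 0xF ⊕ 0x6 = 0x9.
C2: T = 0x0, S = E(K, T) = 0x9; 0x2 ⊕ 0x9 = 0xB.
C3: T = 0x1, S = E(K, T) = 0x8; 0x7 ⊕ 0x8 = 0xF.
C4: T = 0x2, S = E(K, T) = 0xB; 0xC ⊕ 0xB = 0x7.
C5: T = 0x3, S = E(K, T) = 0xA; 0xA ⊕ 0xA = 0x0.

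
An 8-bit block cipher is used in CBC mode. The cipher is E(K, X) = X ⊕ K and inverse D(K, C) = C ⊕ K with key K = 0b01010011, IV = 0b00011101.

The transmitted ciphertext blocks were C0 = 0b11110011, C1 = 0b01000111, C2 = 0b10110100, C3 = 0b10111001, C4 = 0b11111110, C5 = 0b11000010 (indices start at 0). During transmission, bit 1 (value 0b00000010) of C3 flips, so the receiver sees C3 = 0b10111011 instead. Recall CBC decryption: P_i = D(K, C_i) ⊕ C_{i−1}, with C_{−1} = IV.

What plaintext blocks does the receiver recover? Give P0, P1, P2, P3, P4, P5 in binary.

Only C3 changed, to 0b10111011. In CBC, a change in C_i garbles P_i and flips the same bit in P_{i+1}. Decrypting the received ciphertext:
P0: D(K, 0b11110011) = 0b10100000; 0b10100000 ⊕ 0b00011101 = 0b10111101.
P1: D(K, 0b01000111) = 0b00010100; 0b00010100 ⊕ 0b11110011 = 0b11100111.
P2: D(K, 0b10110100) = 0b11100111; 0b11100111 ⊕ 0b01000111 = 0b10100000.
P3: D(K, 0b10111011) = 0b11101000; 0b11101000 ⊕ 0b10110100 = 0b01011100.
P4: D(K, 0b11111110) = 0b10101101; 0b10101101 ⊕ 0b10111011 = 0b00010110.
P5: D(K, 0b11000010) = 0b10010001; 0b10010001 ⊕ 0b11111110 = 0b01101111.
Blocks that differ from the original plaintext: P3, P4.

P0 = 0b10111101, P1 = 0b11100111, P2 = 0b10100000, P3 = 0b01011100, P4 = 0b00010110, P5 = 0b01101111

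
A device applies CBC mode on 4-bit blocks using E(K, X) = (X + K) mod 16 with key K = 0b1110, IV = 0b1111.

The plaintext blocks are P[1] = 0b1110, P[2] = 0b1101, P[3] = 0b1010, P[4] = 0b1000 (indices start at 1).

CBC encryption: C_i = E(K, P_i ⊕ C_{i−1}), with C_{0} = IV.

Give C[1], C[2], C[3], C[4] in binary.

C[1] = 0b1111, C[2] = 0b0000, C[3] = 0b1000, C[4] = 0b1110

C[1]: P[1] ⊕ 0b1111 = 0b0001; E(K, 0b0001) = 0b1111.
C[2]: P[2] ⊕ 0b1111 = 0b0010; E(K, 0b0010) = 0b0000.
C[3]: P[3] ⊕ 0b0000 = 0b1010; E(K, 0b1010) = 0b1000.
C[4]: P[4] ⊕ 0b1000 = 0b0000; E(K, 0b0000) = 0b1110.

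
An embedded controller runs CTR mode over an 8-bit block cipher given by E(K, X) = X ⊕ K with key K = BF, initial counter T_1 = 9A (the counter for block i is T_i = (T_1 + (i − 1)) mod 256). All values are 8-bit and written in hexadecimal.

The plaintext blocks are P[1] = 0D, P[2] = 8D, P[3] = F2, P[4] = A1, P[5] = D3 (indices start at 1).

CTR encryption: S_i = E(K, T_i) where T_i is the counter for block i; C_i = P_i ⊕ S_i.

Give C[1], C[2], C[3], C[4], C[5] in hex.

C[1] = 28, C[2] = A9, C[3] = D1, C[4] = 83, C[5] = F2

C[1]: T = 9A, S = E(K, T) = 25; 0D ⊕ 25 = 28.
C[2]: T = 9B, S = E(K, T) = 24; 8D ⊕ 24 = A9.
C[3]: T = 9C, S = E(K, T) = 23; F2 ⊕ 23 = D1.
C[4]: T = 9D, S = E(K, T) = 22; A1 ⊕ 22 = 83.
C[5]: T = 9E, S = E(K, T) = 21; D3 ⊕ 21 = F2.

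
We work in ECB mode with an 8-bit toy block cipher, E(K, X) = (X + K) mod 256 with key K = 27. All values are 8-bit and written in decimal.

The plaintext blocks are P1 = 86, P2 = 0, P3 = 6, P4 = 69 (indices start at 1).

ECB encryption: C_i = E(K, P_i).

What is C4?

C4: E(K, 69) = 96.

C4 = 96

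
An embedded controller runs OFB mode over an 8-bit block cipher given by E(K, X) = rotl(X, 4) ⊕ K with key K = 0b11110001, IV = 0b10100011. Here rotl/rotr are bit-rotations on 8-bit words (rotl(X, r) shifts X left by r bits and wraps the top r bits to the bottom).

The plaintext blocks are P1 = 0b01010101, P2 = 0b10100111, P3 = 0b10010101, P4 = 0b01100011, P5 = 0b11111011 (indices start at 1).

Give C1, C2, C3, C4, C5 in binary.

OFB encryption: S_i = E(K, S_{i−1}) with S_{0} = IV; C_i = P_i ⊕ S_i.
C1: S = E(K, 0b10100011) = 0b11001011; 0b01010101 ⊕ 0b11001011 = 0b10011110.
C2: S = E(K, 0b11001011) = 0b01001101; 0b10100111 ⊕ 0b01001101 = 0b11101010.
C3: S = E(K, 0b01001101) = 0b00100101; 0b10010101 ⊕ 0b00100101 = 0b10110000.
C4: S = E(K, 0b00100101) = 0b10100011; 0b01100011 ⊕ 0b10100011 = 0b11000000.
C5: S = E(K, 0b10100011) = 0b11001011; 0b11111011 ⊕ 0b11001011 = 0b00110000.

C1 = 0b10011110, C2 = 0b11101010, C3 = 0b10110000, C4 = 0b11000000, C5 = 0b00110000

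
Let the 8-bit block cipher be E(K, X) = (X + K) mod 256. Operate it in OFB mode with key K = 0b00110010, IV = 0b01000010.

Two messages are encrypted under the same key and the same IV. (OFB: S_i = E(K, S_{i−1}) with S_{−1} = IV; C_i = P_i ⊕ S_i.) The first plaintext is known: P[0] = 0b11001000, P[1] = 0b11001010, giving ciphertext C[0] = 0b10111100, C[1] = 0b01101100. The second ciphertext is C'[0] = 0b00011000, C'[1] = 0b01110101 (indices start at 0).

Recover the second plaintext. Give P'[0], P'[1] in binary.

In OFB with a reused IV, both messages share the same keystream S_i, so C_i ⊕ C'_i = P_i ⊕ P'_i and thus P'_i = P_i ⊕ C_i ⊕ C'_i.
P'[0]: 0b11001000 ⊕ 0b10111100 ⊕ 0b00011000 = 0b01101100.
P'[1]: 0b11001010 ⊕ 0b01101100 ⊕ 0b01110101 = 0b11010011.

P'[0] = 0b01101100, P'[1] = 0b11010011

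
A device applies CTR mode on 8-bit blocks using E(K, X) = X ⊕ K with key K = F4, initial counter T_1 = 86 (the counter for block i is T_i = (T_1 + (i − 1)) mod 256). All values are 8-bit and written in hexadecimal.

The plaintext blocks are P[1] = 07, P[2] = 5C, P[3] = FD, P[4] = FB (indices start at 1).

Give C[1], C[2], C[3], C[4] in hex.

C[1] = 75, C[2] = 2F, C[3] = 81, C[4] = 86

CTR encryption: S_i = E(K, T_i) where T_i is the counter for block i; C_i = P_i ⊕ S_i.
C[1]: T = 86, S = E(K, T) = 72; 07 ⊕ 72 = 75.
C[2]: T = 87, S = E(K, T) = 73; 5C ⊕ 73 = 2F.
C[3]: T = 88, S = E(K, T) = 7C; FD ⊕ 7C = 81.
C[4]: T = 89, S = E(K, T) = 7D; FB ⊕ 7D = 86.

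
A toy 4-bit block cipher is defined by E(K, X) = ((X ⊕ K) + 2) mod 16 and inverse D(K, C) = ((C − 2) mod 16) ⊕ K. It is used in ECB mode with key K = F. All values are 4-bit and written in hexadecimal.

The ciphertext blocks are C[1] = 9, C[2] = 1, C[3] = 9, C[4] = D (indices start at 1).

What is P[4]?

ECB decryption: P_i = D(K, C_i).
P[4]: D(K, D) = 4.

P[4] = 4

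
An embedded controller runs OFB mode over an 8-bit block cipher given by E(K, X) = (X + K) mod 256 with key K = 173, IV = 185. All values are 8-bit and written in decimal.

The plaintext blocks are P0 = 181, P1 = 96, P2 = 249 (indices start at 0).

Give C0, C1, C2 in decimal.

OFB encryption: S_i = E(K, S_{i−1}) with S_{−1} = IV; C_i = P_i ⊕ S_i.
C0: S = E(K, 185) = 102; 181 ⊕ 102 = 211.
C1: S = E(K, 102) = 19; 96 ⊕ 19 = 115.
C2: S = E(K, 19) = 192; 249 ⊕ 192 = 57.

C0 = 211, C1 = 115, C2 = 57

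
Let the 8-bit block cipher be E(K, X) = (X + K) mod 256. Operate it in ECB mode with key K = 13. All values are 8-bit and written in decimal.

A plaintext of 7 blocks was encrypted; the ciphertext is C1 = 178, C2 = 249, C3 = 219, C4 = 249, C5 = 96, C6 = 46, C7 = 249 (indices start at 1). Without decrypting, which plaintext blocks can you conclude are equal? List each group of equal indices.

P2 = P4 = P7

ECB encrypts each block independently with the same key, so equal ciphertext blocks imply equal plaintext blocks.
C2 = C4 = C7 = 249, so P2 = P4 = P7.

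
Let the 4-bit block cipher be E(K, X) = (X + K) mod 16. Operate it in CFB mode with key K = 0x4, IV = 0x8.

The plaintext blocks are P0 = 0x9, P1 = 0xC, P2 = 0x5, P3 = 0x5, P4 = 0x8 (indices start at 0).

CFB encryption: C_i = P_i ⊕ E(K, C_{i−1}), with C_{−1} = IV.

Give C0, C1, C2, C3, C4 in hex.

C0: E(K, 0x8) = 0xC; 0x9 ⊕ 0xC = 0x5.
C1: E(K, 0x5) = 0x9; 0xC ⊕ 0x9 = 0x5.
C2: E(K, 0x5) = 0x9; 0x5 ⊕ 0x9 = 0xC.
C3: E(K, 0xC) = 0x0; 0x5 ⊕ 0x0 = 0x5.
C4: E(K, 0x5) = 0x9; 0x8 ⊕ 0x9 = 0x1.

C0 = 0x5, C1 = 0x5, C2 = 0xC, C3 = 0x5, C4 = 0x1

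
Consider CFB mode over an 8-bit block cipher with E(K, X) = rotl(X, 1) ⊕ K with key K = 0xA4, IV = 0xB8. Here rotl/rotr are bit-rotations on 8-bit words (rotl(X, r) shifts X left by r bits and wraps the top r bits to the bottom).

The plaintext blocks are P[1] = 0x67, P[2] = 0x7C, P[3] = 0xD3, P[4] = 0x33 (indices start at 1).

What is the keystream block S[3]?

CFB encryption: C_i = P_i ⊕ E(K, C_{i−1}), with C_{0} = IV.
C[1]: E(K, 0xB8) = 0xD5; 0x67 ⊕ 0xD5 = 0xB2.
C[2]: E(K, 0xB2) = 0xC1; 0x7C ⊕ 0xC1 = 0xBD.
C[3]: E(K, 0xBD) = 0xDF; 0xD3 ⊕ 0xDF = 0x0C.
So S[3] = 0xDF.

0xDF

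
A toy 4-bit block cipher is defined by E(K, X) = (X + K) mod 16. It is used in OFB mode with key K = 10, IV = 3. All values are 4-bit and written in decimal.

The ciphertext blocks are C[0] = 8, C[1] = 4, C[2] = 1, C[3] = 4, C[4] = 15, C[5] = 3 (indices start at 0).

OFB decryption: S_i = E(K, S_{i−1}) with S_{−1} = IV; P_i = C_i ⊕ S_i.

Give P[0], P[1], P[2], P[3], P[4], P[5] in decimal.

P[0]: S = E(K, 3) = 13; 8 ⊕ 13 = 5.
P[1]: S = E(K, 13) = 7; 4 ⊕ 7 = 3.
P[2]: S = E(K, 7) = 1; 1 ⊕ 1 = 0.
P[3]: S = E(K, 1) = 11; 4 ⊕ 11 = 15.
P[4]: S = E(K, 11) = 5; 15 ⊕ 5 = 10.
P[5]: S = E(K, 5) = 15; 3 ⊕ 15 = 12.

P[0] = 5, P[1] = 3, P[2] = 0, P[3] = 15, P[4] = 10, P[5] = 12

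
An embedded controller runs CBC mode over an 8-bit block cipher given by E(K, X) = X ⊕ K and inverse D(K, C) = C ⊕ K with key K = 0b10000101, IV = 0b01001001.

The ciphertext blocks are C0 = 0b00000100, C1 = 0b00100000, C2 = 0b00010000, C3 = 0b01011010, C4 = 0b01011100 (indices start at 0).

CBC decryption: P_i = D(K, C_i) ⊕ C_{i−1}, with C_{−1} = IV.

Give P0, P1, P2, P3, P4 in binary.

P0 = 0b11001000, P1 = 0b10100001, P2 = 0b10110101, P3 = 0b11001111, P4 = 0b10000011

P0: D(K, 0b00000100) = 0b10000001; 0b10000001 ⊕ 0b01001001 = 0b11001000.
P1: D(K, 0b00100000) = 0b10100101; 0b10100101 ⊕ 0b00000100 = 0b10100001.
P2: D(K, 0b00010000) = 0b10010101; 0b10010101 ⊕ 0b00100000 = 0b10110101.
P3: D(K, 0b01011010) = 0b11011111; 0b11011111 ⊕ 0b00010000 = 0b11001111.
P4: D(K, 0b01011100) = 0b11011001; 0b11011001 ⊕ 0b01011010 = 0b10000011.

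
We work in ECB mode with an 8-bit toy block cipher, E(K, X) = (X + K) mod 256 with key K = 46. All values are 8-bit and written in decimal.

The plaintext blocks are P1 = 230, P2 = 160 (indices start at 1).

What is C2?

ECB encryption: C_i = E(K, P_i).
C2: E(K, 160) = 206.

C2 = 206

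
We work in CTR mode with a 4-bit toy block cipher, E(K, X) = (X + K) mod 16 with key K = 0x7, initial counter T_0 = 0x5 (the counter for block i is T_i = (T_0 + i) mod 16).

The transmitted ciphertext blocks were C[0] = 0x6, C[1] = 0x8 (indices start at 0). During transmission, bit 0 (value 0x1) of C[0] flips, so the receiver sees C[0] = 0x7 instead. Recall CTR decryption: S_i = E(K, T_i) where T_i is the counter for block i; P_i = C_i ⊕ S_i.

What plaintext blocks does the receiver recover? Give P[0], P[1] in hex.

Only C[0] changed, to 0x7. In CTR, a change in C_i flips the same bit in P_i only; the keystream is unaffected. Decrypting the received ciphertext:
P[0]: T = 0x5, S = E(K, T) = 0xC; 0x7 ⊕ 0xC = 0xB.
P[1]: T = 0x6, S = E(K, T) = 0xD; 0x8 ⊕ 0xD = 0x5.
Blocks that differ from the original plaintext: P[0].

P[0] = 0xB, P[1] = 0x5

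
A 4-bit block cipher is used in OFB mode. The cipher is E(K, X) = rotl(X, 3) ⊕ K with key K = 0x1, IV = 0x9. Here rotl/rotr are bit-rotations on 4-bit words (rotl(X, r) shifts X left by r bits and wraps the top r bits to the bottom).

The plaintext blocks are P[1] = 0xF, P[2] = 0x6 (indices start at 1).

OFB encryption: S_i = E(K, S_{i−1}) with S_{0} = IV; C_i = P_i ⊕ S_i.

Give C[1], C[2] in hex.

C[1] = 0x2, C[2] = 0x9

C[1]: S = E(K, 0x9) = 0xD; 0xF ⊕ 0xD = 0x2.
C[2]: S = E(K, 0xD) = 0xF; 0x6 ⊕ 0xF = 0x9.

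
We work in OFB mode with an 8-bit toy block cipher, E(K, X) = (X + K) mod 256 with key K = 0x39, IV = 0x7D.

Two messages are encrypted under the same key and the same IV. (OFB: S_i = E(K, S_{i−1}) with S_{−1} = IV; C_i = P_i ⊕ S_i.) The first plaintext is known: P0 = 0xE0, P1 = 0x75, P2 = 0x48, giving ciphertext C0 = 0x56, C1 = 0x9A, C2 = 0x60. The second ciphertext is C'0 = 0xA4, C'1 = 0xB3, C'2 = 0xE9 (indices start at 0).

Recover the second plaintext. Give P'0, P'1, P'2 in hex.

P'0 = 0x12, P'1 = 0x5C, P'2 = 0xC1

In OFB with a reused IV, both messages share the same keystream S_i, so C_i ⊕ C'_i = P_i ⊕ P'_i and thus P'_i = P_i ⊕ C_i ⊕ C'_i.
P'0: 0xE0 ⊕ 0x56 ⊕ 0xA4 = 0x12.
P'1: 0x75 ⊕ 0x9A ⊕ 0xB3 = 0x5C.
P'2: 0x48 ⊕ 0x60 ⊕ 0xE9 = 0xC1.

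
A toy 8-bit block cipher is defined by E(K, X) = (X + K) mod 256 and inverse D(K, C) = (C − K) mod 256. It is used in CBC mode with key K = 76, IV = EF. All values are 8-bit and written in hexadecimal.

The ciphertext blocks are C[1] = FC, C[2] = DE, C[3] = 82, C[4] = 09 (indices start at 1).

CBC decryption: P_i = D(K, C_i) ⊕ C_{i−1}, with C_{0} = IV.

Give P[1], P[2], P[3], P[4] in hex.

P[1]: D(K, FC) = 86; 86 ⊕ EF = 69.
P[2]: D(K, DE) = 68; 68 ⊕ FC = 94.
P[3]: D(K, 82) = 0C; 0C ⊕ DE = D2.
P[4]: D(K, 09) = 93; 93 ⊕ 82 = 11.

P[1] = 69, P[2] = 94, P[3] = D2, P[4] = 11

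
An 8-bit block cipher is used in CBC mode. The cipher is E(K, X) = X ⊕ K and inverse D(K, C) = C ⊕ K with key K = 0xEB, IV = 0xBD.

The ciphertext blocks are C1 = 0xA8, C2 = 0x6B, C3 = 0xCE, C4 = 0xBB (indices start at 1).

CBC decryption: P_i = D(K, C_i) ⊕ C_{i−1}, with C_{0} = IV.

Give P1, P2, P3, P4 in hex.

P1 = 0xFE, P2 = 0x28, P3 = 0x4E, P4 = 0x9E

P1: D(K, 0xA8) = 0x43; 0x43 ⊕ 0xBD = 0xFE.
P2: D(K, 0x6B) = 0x80; 0x80 ⊕ 0xA8 = 0x28.
P3: D(K, 0xCE) = 0x25; 0x25 ⊕ 0x6B = 0x4E.
P4: D(K, 0xBB) = 0x50; 0x50 ⊕ 0xCE = 0x9E.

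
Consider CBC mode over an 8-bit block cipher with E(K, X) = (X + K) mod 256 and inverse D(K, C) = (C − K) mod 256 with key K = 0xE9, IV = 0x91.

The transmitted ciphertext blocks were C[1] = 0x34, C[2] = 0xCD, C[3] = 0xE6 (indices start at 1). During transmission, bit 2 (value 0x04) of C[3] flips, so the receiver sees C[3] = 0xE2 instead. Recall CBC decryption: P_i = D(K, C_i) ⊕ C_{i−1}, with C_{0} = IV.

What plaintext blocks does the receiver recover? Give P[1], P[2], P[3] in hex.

P[1] = 0xDA, P[2] = 0xD0, P[3] = 0x34

Only C[3] changed, to 0xE2. In CBC, a change in C_i garbles P_i and flips the same bit in P_{i+1}. Decrypting the received ciphertext:
P[1]: D(K, 0x34) = 0x4B; 0x4B ⊕ 0x91 = 0xDA.
P[2]: D(K, 0xCD) = 0xE4; 0xE4 ⊕ 0x34 = 0xD0.
P[3]: D(K, 0xE2) = 0xF9; 0xF9 ⊕ 0xCD = 0x34.
Blocks that differ from the original plaintext: P[3].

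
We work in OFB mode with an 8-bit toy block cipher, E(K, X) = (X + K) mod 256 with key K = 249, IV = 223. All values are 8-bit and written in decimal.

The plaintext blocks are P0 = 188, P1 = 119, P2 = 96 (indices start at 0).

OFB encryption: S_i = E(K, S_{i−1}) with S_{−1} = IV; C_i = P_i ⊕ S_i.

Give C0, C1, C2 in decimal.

C0 = 100, C1 = 166, C2 = 170

C0: S = E(K, 223) = 216; 188 ⊕ 216 = 100.
C1: S = E(K, 216) = 209; 119 ⊕ 209 = 166.
C2: S = E(K, 209) = 202; 96 ⊕ 202 = 170.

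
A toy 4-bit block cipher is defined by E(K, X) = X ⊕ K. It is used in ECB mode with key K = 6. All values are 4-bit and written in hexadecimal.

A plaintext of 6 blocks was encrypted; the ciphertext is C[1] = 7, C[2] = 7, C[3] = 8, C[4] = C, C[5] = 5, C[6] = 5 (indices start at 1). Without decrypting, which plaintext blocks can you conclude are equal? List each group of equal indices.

P[1] = P[2]; P[5] = P[6]

ECB encrypts each block independently with the same key, so equal ciphertext blocks imply equal plaintext blocks.
C[1] = C[2] = 7, so P[1] = P[2].
C[5] = C[6] = 5, so P[5] = P[6].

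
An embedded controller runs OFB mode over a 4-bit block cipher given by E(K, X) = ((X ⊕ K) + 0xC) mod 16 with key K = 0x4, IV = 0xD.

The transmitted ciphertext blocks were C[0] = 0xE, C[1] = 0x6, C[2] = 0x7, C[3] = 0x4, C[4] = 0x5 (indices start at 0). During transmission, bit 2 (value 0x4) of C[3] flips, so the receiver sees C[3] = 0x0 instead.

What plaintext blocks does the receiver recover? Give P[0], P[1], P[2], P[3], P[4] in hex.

OFB decryption: S_i = E(K, S_{i−1}) with S_{−1} = IV; P_i = C_i ⊕ S_i.
Only C[3] changed, to 0x0. In OFB, a change in C_i flips the same bit in P_i only; the keystream is unaffected. Decrypting the received ciphertext:
P[0]: S = E(K, 0xD) = 0x5; 0xE ⊕ 0x5 = 0xB.
P[1]: S = E(K, 0x5) = 0xD; 0x6 ⊕ 0xD = 0xB.
P[2]: S = E(K, 0xD) = 0x5; 0x7 ⊕ 0x5 = 0x2.
P[3]: S = E(K, 0x5) = 0xD; 0x0 ⊕ 0xD = 0xD.
P[4]: S = E(K, 0xD) = 0x5; 0x5 ⊕ 0x5 = 0x0.
Blocks that differ from the original plaintext: P[3].

P[0] = 0xB, P[1] = 0xB, P[2] = 0x2, P[3] = 0xD, P[4] = 0x0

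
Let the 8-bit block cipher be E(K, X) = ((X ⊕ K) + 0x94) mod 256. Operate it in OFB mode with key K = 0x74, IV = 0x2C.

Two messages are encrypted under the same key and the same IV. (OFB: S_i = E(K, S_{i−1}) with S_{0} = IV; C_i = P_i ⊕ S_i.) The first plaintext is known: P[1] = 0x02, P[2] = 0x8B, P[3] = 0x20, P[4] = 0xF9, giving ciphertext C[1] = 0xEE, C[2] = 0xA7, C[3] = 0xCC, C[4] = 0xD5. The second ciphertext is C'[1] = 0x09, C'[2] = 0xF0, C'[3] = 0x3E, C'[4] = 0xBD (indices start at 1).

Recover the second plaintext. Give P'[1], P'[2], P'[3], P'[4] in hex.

In OFB with a reused IV, both messages share the same keystream S_i, so C_i ⊕ C'_i = P_i ⊕ P'_i and thus P'_i = P_i ⊕ C_i ⊕ C'_i.
P'[1]: 0x02 ⊕ 0xEE ⊕ 0x09 = 0xE5.
P'[2]: 0x8B ⊕ 0xA7 ⊕ 0xF0 = 0xDC.
P'[3]: 0x20 ⊕ 0xCC ⊕ 0x3E = 0xD2.
P'[4]: 0xF9 ⊕ 0xD5 ⊕ 0xBD = 0x91.

P'[1] = 0xE5, P'[2] = 0xDC, P'[3] = 0xD2, P'[4] = 0x91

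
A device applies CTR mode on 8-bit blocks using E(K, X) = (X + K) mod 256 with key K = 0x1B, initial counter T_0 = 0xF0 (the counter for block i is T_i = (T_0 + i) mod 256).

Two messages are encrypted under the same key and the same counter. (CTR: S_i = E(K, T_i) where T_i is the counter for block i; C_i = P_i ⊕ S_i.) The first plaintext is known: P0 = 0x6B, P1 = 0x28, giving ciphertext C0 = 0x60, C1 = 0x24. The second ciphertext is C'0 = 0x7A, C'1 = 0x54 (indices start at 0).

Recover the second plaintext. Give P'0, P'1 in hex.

P'0 = 0x71, P'1 = 0x58

In CTR with a reused counter, both messages share the same keystream S_i, so C_i ⊕ C'_i = P_i ⊕ P'_i and thus P'_i = P_i ⊕ C_i ⊕ C'_i.
P'0: 0x6B ⊕ 0x60 ⊕ 0x7A = 0x71.
P'1: 0x28 ⊕ 0x24 ⊕ 0x54 = 0x58.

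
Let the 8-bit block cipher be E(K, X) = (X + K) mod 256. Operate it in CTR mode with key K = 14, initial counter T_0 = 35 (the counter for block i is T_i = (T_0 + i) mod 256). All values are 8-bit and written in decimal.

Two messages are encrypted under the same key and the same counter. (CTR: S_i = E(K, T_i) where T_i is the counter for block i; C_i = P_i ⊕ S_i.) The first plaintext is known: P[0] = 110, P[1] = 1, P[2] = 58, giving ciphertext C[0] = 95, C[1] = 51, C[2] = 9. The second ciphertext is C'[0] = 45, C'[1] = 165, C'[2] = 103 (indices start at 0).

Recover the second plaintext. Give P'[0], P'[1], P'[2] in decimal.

In CTR with a reused counter, both messages share the same keystream S_i, so C_i ⊕ C'_i = P_i ⊕ P'_i and thus P'_i = P_i ⊕ C_i ⊕ C'_i.
P'[0]: 110 ⊕ 95 ⊕ 45 = 28.
P'[1]: 1 ⊕ 51 ⊕ 165 = 151.
P'[2]: 58 ⊕ 9 ⊕ 103 = 84.

P'[0] = 28, P'[1] = 151, P'[2] = 84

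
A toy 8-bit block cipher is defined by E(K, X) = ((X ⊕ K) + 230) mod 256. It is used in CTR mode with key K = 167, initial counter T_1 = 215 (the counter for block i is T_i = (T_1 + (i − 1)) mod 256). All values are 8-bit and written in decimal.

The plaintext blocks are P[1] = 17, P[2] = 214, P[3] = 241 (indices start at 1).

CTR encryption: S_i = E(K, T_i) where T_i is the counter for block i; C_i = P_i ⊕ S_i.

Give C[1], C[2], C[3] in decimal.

C[1]: T = 215, S = E(K, T) = 86; 17 ⊕ 86 = 71.
C[2]: T = 216, S = E(K, T) = 101; 214 ⊕ 101 = 179.
C[3]: T = 217, S = E(K, T) = 100; 241 ⊕ 100 = 149.

C[1] = 71, C[2] = 179, C[3] = 149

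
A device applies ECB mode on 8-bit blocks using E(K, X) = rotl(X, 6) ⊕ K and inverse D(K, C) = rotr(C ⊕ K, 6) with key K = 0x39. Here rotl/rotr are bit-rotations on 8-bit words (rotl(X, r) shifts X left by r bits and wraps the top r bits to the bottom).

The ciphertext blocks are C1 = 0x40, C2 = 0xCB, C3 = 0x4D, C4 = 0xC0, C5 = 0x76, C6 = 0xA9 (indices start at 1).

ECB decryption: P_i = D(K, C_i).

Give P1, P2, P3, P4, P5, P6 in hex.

P1: D(K, 0x40) = 0xE5.
P2: D(K, 0xCB) = 0xCB.
P3: D(K, 0x4D) = 0xD1.
P4: D(K, 0xC0) = 0xE7.
P5: D(K, 0x76) = 0x3D.
P6: D(K, 0xA9) = 0x42.

P1 = 0xE5, P2 = 0xCB, P3 = 0xD1, P4 = 0xE7, P5 = 0x3D, P6 = 0x42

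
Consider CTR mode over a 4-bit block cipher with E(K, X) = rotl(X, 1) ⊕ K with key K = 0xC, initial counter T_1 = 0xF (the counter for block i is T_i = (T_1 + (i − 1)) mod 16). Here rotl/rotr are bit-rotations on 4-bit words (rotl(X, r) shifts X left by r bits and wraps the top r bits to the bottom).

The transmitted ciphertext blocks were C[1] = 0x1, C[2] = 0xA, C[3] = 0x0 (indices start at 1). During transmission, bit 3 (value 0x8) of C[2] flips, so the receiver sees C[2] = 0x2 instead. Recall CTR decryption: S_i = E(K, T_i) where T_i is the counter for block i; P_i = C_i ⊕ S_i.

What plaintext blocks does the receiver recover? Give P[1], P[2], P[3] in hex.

Only C[2] changed, to 0x2. In CTR, a change in C_i flips the same bit in P_i only; the keystream is unaffected. Decrypting the received ciphertext:
P[1]: T = 0xF, S = E(K, T) = 0x3; 0x1 ⊕ 0x3 = 0x2.
P[2]: T = 0x0, S = E(K, T) = 0xC; 0x2 ⊕ 0xC = 0xE.
P[3]: T = 0x1, S = E(K, T) = 0xE; 0x0 ⊕ 0xE = 0xE.
Blocks that differ from the original plaintext: P[2].

P[1] = 0x2, P[2] = 0xE, P[3] = 0xE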